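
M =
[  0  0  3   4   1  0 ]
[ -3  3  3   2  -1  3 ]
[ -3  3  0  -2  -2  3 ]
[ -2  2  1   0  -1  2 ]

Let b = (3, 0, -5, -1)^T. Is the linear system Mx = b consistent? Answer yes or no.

Row reduce the augmented matrix [M | b].
Swap R1 ↔ R2
R3 ← R3 − R1: [0, 0, -3, -4, -1, 0, -5]
R4 ← R4 − (2/3)·R1: [0, 0, -1, -4/3, -1/3, 0, -1]
R3 ← R3 + R2: [0, 0, 0, 0, 0, 0, -2]
R4 ← R4 + (1/3)·R2: [0, 0, 0, 0, 0, 0, 0]
The echelon form has 3 nonzero rows; the last pivot sits in the augmented column, so rank(M) = 2 but rank([M|b]) = 3.
Since the ranks differ, the system is inconsistent.

no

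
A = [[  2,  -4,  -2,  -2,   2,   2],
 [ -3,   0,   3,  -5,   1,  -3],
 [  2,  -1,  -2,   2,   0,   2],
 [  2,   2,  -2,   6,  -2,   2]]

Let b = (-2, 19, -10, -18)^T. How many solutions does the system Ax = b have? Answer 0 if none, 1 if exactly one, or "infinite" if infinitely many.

infinite

Row reduce the augmented matrix [A | b].
R2 ← R2 + (3/2)·R1: [0, -6, 0, -8, 4, 0, 16]
R3 ← R3 − R1: [0, 3, 0, 4, -2, 0, -8]
R4 ← R4 − R1: [0, 6, 0, 8, -4, 0, -16]
R3 ← R3 + (1/2)·R2: [0, 0, 0, 0, 0, 0, 0]
R4 ← R4 + R2: [0, 0, 0, 0, 0, 0, 0]
The echelon form has 2 nonzero rows, and every pivot lies in the first 6 columns, so rank(A) = rank([A|b]) = 2.
The system is consistent.
rank = 2 < 6 unknowns, so there are infinitely many solutions.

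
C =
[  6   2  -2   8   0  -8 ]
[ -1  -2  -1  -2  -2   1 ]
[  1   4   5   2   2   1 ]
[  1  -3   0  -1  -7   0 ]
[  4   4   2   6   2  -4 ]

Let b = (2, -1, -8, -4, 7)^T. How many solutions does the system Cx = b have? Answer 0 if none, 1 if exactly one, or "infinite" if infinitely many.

Row reduce the augmented matrix [C | b].
R2 ← R2 + (1/6)·R1: [0, -5/3, -4/3, -2/3, -2, -1/3, -2/3]
R3 ← R3 − (1/6)·R1: [0, 11/3, 16/3, 2/3, 2, 7/3, -25/3]
R4 ← R4 − (1/6)·R1: [0, -10/3, 1/3, -7/3, -7, 4/3, -13/3]
R5 ← R5 − (2/3)·R1: [0, 8/3, 10/3, 2/3, 2, 4/3, 17/3]
R3 ← R3 + (11/5)·R2: [0, 0, 12/5, -4/5, -12/5, 8/5, -49/5]
R4 ← R4 − (2)·R2: [0, 0, 3, -1, -3, 2, -3]
R5 ← R5 + (8/5)·R2: [0, 0, 6/5, -2/5, -6/5, 4/5, 23/5]
R4 ← R4 − (5/4)·R3: [0, 0, 0, 0, 0, 0, 37/4]
R5 ← R5 − (1/2)·R3: [0, 0, 0, 0, 0, 0, 19/2]
R5 ← R5 − (38/37)·R4: [0, 0, 0, 0, 0, 0, 0]
The echelon form has 4 nonzero rows; the last pivot sits in the augmented column, so rank(C) = 3 but rank([C|b]) = 4.
Since the ranks differ, the system is inconsistent.
It has no solutions.

0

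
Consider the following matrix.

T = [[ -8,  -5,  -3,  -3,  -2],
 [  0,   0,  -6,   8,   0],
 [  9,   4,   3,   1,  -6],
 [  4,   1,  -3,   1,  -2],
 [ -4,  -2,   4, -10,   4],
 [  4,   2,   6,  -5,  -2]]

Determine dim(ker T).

1

Row reduce to echelon form.
R3 ← R3 + (9/8)·R1: [0, -13/8, -3/8, -19/8, -33/4]
R4 ← R4 + (1/2)·R1: [0, -3/2, -9/2, -1/2, -3]
R5 ← R5 − (1/2)·R1: [0, 1/2, 11/2, -17/2, 5]
R6 ← R6 + (1/2)·R1: [0, -1/2, 9/2, -13/2, -3]
Swap R2 ↔ R3
R4 ← R4 − (12/13)·R2: [0, 0, -54/13, 22/13, 60/13]
R5 ← R5 + (4/13)·R2: [0, 0, 70/13, -120/13, 32/13]
R6 ← R6 − (4/13)·R2: [0, 0, 60/13, -75/13, -6/13]
R4 ← R4 − (9/13)·R3: [0, 0, 0, -50/13, 60/13]
R5 ← R5 + (35/39)·R3: [0, 0, 0, -80/39, 32/13]
R6 ← R6 + (10/13)·R3: [0, 0, 0, 5/13, -6/13]
R5 ← R5 − (8/15)·R4: [0, 0, 0, 0, 0]
R6 ← R6 + (1/10)·R4: [0, 0, 0, 0, 0]
4 nonzero rows, so rank(T) = 4.
T has 5 columns; by rank–nullity, nullity = 5 − 4 = 1.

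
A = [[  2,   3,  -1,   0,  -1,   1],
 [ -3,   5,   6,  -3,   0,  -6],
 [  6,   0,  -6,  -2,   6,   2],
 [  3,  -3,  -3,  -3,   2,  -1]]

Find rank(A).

4

Row reduce to echelon form.
R2 ← R2 + (3/2)·R1: [0, 19/2, 9/2, -3, -3/2, -9/2]
R3 ← R3 − (3)·R1: [0, -9, -3, -2, 9, -1]
R4 ← R4 − (3/2)·R1: [0, -15/2, -3/2, -3, 7/2, -5/2]
R3 ← R3 + (18/19)·R2: [0, 0, 24/19, -92/19, 144/19, -100/19]
R4 ← R4 + (15/19)·R2: [0, 0, 39/19, -102/19, 44/19, -115/19]
R4 ← R4 − (13/8)·R3: [0, 0, 0, 5/2, -10, 5/2]
Echelon form has 4 nonzero rows, so rank(A) = 4.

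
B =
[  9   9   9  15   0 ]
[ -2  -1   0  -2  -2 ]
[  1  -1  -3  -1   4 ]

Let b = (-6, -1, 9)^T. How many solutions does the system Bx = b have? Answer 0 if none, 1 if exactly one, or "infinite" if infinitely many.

Row reduce the augmented matrix [B | b].
R2 ← R2 + (2/9)·R1: [0, 1, 2, 4/3, -2, -7/3]
R3 ← R3 − (1/9)·R1: [0, -2, -4, -8/3, 4, 29/3]
R3 ← R3 + (2)·R2: [0, 0, 0, 0, 0, 5]
The echelon form has 3 nonzero rows; the last pivot sits in the augmented column, so rank(B) = 2 but rank([B|b]) = 3.
Since the ranks differ, the system is inconsistent.
It has no solutions.

0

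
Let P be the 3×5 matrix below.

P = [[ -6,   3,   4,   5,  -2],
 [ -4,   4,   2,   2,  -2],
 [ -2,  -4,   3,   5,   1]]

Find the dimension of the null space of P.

3

Row reduce to echelon form.
R2 ← R2 − (2/3)·R1: [0, 2, -2/3, -4/3, -2/3]
R3 ← R3 − (1/3)·R1: [0, -5, 5/3, 10/3, 5/3]
R3 ← R3 + (5/2)·R2: [0, 0, 0, 0, 0]
2 nonzero rows, so rank(P) = 2.
P has 5 columns; by rank–nullity, nullity = 5 − 2 = 3.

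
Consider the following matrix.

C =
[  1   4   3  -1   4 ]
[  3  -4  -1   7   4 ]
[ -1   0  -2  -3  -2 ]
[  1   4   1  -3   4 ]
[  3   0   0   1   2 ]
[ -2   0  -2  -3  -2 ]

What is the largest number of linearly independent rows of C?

Row reduce to echelon form.
R2 ← R2 − (3)·R1: [0, -16, -10, 10, -8]
R3 ← R3 + R1: [0, 4, 1, -4, 2]
R4 ← R4 − R1: [0, 0, -2, -2, 0]
R5 ← R5 − (3)·R1: [0, -12, -9, 4, -10]
R6 ← R6 + (2)·R1: [0, 8, 4, -5, 6]
R3 ← R3 + (1/4)·R2: [0, 0, -3/2, -3/2, 0]
R5 ← R5 − (3/4)·R2: [0, 0, -3/2, -7/2, -4]
R6 ← R6 + (1/2)·R2: [0, 0, -1, 0, 2]
R4 ← R4 − (4/3)·R3: [0, 0, 0, 0, 0]
R5 ← R5 − R3: [0, 0, 0, -2, -4]
R6 ← R6 − (2/3)·R3: [0, 0, 0, 1, 2]
Swap R4 ↔ R5
R6 ← R6 + (1/2)·R4: [0, 0, 0, 0, 0]
Echelon form has 4 nonzero rows, so rank(C) = 4.
The rank gives the maximum number of linearly independent rows: 4.

4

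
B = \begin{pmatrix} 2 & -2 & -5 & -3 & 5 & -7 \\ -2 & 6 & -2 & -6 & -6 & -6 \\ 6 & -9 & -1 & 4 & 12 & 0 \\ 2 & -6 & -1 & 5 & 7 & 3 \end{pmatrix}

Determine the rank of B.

Row reduce to echelon form.
R2 ← R2 + R1: [0, 4, -7, -9, -1, -13]
R3 ← R3 − (3)·R1: [0, -3, 14, 13, -3, 21]
R4 ← R4 − R1: [0, -4, 4, 8, 2, 10]
R3 ← R3 + (3/4)·R2: [0, 0, 35/4, 25/4, -15/4, 45/4]
R4 ← R4 + R2: [0, 0, -3, -1, 1, -3]
R4 ← R4 + (12/35)·R3: [0, 0, 0, 8/7, -2/7, 6/7]
Echelon form has 4 nonzero rows, so rank(B) = 4.

4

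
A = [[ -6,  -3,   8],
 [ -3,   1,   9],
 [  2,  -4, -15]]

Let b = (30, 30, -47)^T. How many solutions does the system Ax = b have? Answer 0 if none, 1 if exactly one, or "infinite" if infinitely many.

1

Row reduce the augmented matrix [A | b].
R2 ← R2 − (1/2)·R1: [0, 5/2, 5, 15]
R3 ← R3 + (1/3)·R1: [0, -5, -37/3, -37]
R3 ← R3 + (2)·R2: [0, 0, -7/3, -7]
The echelon form has 3 nonzero rows, and every pivot lies in the first 3 columns, so rank(A) = rank([A|b]) = 3.
The system is consistent.
rank = 3 = number of unknowns, so the solution is unique.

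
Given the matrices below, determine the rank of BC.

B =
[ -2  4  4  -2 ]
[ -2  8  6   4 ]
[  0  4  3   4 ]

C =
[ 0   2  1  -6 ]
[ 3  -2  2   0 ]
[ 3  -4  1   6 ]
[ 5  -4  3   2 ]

First compute BC:
[[ 14, -20,   4,  32],
 [ 62, -60,  32,  56],
 [ 41, -36,  23,  26]]
Now row reduce the product.
R2 ← R2 − (31/7)·R1: [0, 200/7, 100/7, -600/7]
R3 ← R3 − (41/14)·R1: [0, 158/7, 79/7, -474/7]
R3 ← R3 − (79/100)·R2: [0, 0, 0, 0]
2 nonzero rows, so rank(BC) = 2.

2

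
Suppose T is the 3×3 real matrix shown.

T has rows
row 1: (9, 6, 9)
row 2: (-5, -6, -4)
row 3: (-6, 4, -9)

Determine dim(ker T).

Row reduce to echelon form.
R2 ← R2 + (5/9)·R1: [0, -8/3, 1]
R3 ← R3 + (2/3)·R1: [0, 8, -3]
R3 ← R3 + (3)·R2: [0, 0, 0]
2 nonzero rows, so rank(T) = 2.
T has 3 columns; by rank–nullity, nullity = 3 − 2 = 1.

1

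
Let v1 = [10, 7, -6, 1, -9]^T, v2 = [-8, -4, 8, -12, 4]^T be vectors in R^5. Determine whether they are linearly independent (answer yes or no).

yes

Form the matrix with these vectors as rows and row reduce.
R2 ← R2 + (4/5)·R1: [0, 8/5, 16/5, -56/5, -16/5]
2 nonzero rows, so the 2 vectors span a space of dimension 2.
Since 2 = 2, the vectors are linearly independent.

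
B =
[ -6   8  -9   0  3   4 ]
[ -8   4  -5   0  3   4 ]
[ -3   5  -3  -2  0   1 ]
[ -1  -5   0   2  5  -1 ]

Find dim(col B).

Row reduce to echelon form.
R2 ← R2 − (4/3)·R1: [0, -20/3, 7, 0, -1, -4/3]
R3 ← R3 − (1/2)·R1: [0, 1, 3/2, -2, -3/2, -1]
R4 ← R4 − (1/6)·R1: [0, -19/3, 3/2, 2, 9/2, -5/3]
R3 ← R3 + (3/20)·R2: [0, 0, 51/20, -2, -33/20, -6/5]
R4 ← R4 − (19/20)·R2: [0, 0, -103/20, 2, 109/20, -2/5]
R4 ← R4 + (103/51)·R3: [0, 0, 0, -104/51, 36/17, -48/17]
Echelon form has 4 nonzero rows, so rank(B) = 4.
The column space has dimension equal to the rank: 4.

4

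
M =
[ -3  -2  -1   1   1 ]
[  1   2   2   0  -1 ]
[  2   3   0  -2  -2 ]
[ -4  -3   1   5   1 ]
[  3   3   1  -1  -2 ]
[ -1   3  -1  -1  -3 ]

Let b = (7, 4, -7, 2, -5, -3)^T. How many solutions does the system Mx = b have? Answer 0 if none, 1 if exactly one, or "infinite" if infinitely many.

Row reduce the augmented matrix [M | b].
R2 ← R2 + (1/3)·R1: [0, 4/3, 5/3, 1/3, -2/3, 19/3]
R3 ← R3 + (2/3)·R1: [0, 5/3, -2/3, -4/3, -4/3, -7/3]
R4 ← R4 − (4/3)·R1: [0, -1/3, 7/3, 11/3, -1/3, -22/3]
R5 ← R5 + R1: [0, 1, 0, 0, -1, 2]
R6 ← R6 − (1/3)·R1: [0, 11/3, -2/3, -4/3, -10/3, -16/3]
R3 ← R3 − (5/4)·R2: [0, 0, -11/4, -7/4, -1/2, -41/4]
R4 ← R4 + (1/4)·R2: [0, 0, 11/4, 15/4, -1/2, -23/4]
R5 ← R5 − (3/4)·R2: [0, 0, -5/4, -1/4, -1/2, -11/4]
R6 ← R6 − (11/4)·R2: [0, 0, -21/4, -9/4, -3/2, -91/4]
R4 ← R4 + R3: [0, 0, 0, 2, -1, -16]
R5 ← R5 − (5/11)·R3: [0, 0, 0, 6/11, -3/11, 21/11]
R6 ← R6 − (21/11)·R3: [0, 0, 0, 12/11, -6/11, -35/11]
R5 ← R5 − (3/11)·R4: [0, 0, 0, 0, 0, 69/11]
R6 ← R6 − (6/11)·R4: [0, 0, 0, 0, 0, 61/11]
R6 ← R6 − (61/69)·R5: [0, 0, 0, 0, 0, 0]
The echelon form has 5 nonzero rows; the last pivot sits in the augmented column, so rank(M) = 4 but rank([M|b]) = 5.
Since the ranks differ, the system is inconsistent.
It has no solutions.

0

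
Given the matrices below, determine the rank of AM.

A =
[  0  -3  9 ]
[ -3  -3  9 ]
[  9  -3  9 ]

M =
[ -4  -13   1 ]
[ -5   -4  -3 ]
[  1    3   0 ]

2

First compute AM:
[[ 24,  39,   9],
 [ 36,  78,   6],
 [-12, -78,  18]]
Now row reduce the product.
R2 ← R2 − (3/2)·R1: [0, 39/2, -15/2]
R3 ← R3 + (1/2)·R1: [0, -117/2, 45/2]
R3 ← R3 + (3)·R2: [0, 0, 0]
2 nonzero rows, so rank(AM) = 2.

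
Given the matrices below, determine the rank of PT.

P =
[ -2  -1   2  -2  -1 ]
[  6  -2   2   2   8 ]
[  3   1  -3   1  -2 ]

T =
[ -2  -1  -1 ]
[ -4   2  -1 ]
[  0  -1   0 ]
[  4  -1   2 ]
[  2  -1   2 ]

First compute PT:
[[ -2,   1,  -3],
 [ 20, -22,  16],
 [-10,   3,  -6]]
Now row reduce the product.
R2 ← R2 + (10)·R1: [0, -12, -14]
R3 ← R3 − (5)·R1: [0, -2, 9]
R3 ← R3 − (1/6)·R2: [0, 0, 34/3]
3 nonzero rows, so rank(PT) = 3.

3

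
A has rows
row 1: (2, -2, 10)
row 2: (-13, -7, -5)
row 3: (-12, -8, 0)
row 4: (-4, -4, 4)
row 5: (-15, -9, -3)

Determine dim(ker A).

Row reduce to echelon form.
R2 ← R2 + (13/2)·R1: [0, -20, 60]
R3 ← R3 + (6)·R1: [0, -20, 60]
R4 ← R4 + (2)·R1: [0, -8, 24]
R5 ← R5 + (15/2)·R1: [0, -24, 72]
R3 ← R3 − R2: [0, 0, 0]
R4 ← R4 − (2/5)·R2: [0, 0, 0]
R5 ← R5 − (6/5)·R2: [0, 0, 0]
2 nonzero rows, so rank(A) = 2.
A has 3 columns; by rank–nullity, nullity = 3 − 2 = 1.

1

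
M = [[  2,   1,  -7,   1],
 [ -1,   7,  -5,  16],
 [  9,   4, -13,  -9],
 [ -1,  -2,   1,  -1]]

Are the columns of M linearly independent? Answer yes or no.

yes

Row reduce M to echelon form.
R2 ← R2 + (1/2)·R1: [0, 15/2, -17/2, 33/2]
R3 ← R3 − (9/2)·R1: [0, -1/2, 37/2, -27/2]
R4 ← R4 + (1/2)·R1: [0, -3/2, -5/2, -1/2]
R3 ← R3 + (1/15)·R2: [0, 0, 269/15, -62/5]
R4 ← R4 + (1/5)·R2: [0, 0, -21/5, 14/5]
R4 ← R4 + (63/269)·R3: [0, 0, 0, -28/269]
4 pivots among 4 columns.
Every column is a pivot column, so the columns are linearly independent.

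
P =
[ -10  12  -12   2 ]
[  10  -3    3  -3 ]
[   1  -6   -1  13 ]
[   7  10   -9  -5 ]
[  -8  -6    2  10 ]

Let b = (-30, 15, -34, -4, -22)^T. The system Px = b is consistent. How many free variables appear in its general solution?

Row reduce the augmented matrix [P | b].
R2 ← R2 + R1: [0, 9, -9, -1, -15]
R3 ← R3 + (1/10)·R1: [0, -24/5, -11/5, 66/5, -37]
R4 ← R4 + (7/10)·R1: [0, 92/5, -87/5, -18/5, -25]
R5 ← R5 − (4/5)·R1: [0, -78/5, 58/5, 42/5, 2]
R3 ← R3 + (8/15)·R2: [0, 0, -7, 38/3, -45]
R4 ← R4 − (92/45)·R2: [0, 0, 1, -14/9, 17/3]
R5 ← R5 + (26/15)·R2: [0, 0, -4, 20/3, -24]
R4 ← R4 + (1/7)·R3: [0, 0, 0, 16/63, -16/21]
R5 ← R5 − (4/7)·R3: [0, 0, 0, -4/7, 12/7]
R5 ← R5 + (9/4)·R4: [0, 0, 0, 0, 0]
The echelon form has 4 nonzero rows, and every pivot lies in the first 4 columns, so rank(P) = rank([P|b]) = 4.
The system is consistent.
Free variables = (unknowns) − (rank) = 4 − 4 = 0.

0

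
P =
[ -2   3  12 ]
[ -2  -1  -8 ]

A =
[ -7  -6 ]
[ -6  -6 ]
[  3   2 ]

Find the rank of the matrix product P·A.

First compute PA:
[[ 32,  18],
 [ -4,   2]]
Now row reduce the product.
R2 ← R2 + (1/8)·R1: [0, 17/4]
2 nonzero rows, so rank(PA) = 2.

2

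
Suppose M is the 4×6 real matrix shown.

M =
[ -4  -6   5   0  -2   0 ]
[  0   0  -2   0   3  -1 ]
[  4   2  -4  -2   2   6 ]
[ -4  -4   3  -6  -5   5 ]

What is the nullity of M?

2

Row reduce to echelon form.
R3 ← R3 + R1: [0, -4, 1, -2, 0, 6]
R4 ← R4 − R1: [0, 2, -2, -6, -3, 5]
Swap R2 ↔ R3
R4 ← R4 + (1/2)·R2: [0, 0, -3/2, -7, -3, 8]
R4 ← R4 − (3/4)·R3: [0, 0, 0, -7, -21/4, 35/4]
4 nonzero rows, so rank(M) = 4.
M has 6 columns; by rank–nullity, nullity = 6 − 4 = 2.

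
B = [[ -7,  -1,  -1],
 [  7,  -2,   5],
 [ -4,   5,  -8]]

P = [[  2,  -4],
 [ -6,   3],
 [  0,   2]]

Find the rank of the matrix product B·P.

2

First compute BP:
[[ -8,  23],
 [ 26, -24],
 [-38,  15]]
Now row reduce the product.
R2 ← R2 + (13/4)·R1: [0, 203/4]
R3 ← R3 − (19/4)·R1: [0, -377/4]
R3 ← R3 + (13/7)·R2: [0, 0]
2 nonzero rows, so rank(BP) = 2.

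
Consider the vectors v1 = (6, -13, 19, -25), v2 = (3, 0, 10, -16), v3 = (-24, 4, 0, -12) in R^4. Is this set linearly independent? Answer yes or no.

yes

Form the matrix with these vectors as rows and row reduce.
R2 ← R2 − (1/2)·R1: [0, 13/2, 1/2, -7/2]
R3 ← R3 + (4)·R1: [0, -48, 76, -112]
R3 ← R3 + (96/13)·R2: [0, 0, 1036/13, -1792/13]
3 nonzero rows, so the 3 vectors span a space of dimension 3.
Since 3 = 3, the vectors are linearly independent.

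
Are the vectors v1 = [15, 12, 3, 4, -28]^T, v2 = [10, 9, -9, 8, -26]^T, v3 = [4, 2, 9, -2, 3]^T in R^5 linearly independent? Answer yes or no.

yes

Form the matrix with these vectors as rows and row reduce.
R2 ← R2 − (2/3)·R1: [0, 1, -11, 16/3, -22/3]
R3 ← R3 − (4/15)·R1: [0, -6/5, 41/5, -46/15, 157/15]
R3 ← R3 + (6/5)·R2: [0, 0, -5, 10/3, 5/3]
3 nonzero rows, so the 3 vectors span a space of dimension 3.
Since 3 = 3, the vectors are linearly independent.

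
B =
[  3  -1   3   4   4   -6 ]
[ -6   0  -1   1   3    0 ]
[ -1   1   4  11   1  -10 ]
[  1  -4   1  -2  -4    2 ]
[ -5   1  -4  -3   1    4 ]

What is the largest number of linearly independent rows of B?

Row reduce to echelon form.
R2 ← R2 + (2)·R1: [0, -2, 5, 9, 11, -12]
R3 ← R3 + (1/3)·R1: [0, 2/3, 5, 37/3, 7/3, -12]
R4 ← R4 − (1/3)·R1: [0, -11/3, 0, -10/3, -16/3, 4]
R5 ← R5 + (5/3)·R1: [0, -2/3, 1, 11/3, 23/3, -6]
R3 ← R3 + (1/3)·R2: [0, 0, 20/3, 46/3, 6, -16]
R4 ← R4 − (11/6)·R2: [0, 0, -55/6, -119/6, -51/2, 26]
R5 ← R5 − (1/3)·R2: [0, 0, -2/3, 2/3, 4, -2]
R4 ← R4 + (11/8)·R3: [0, 0, 0, 5/4, -69/4, 4]
R5 ← R5 + (1/10)·R3: [0, 0, 0, 11/5, 23/5, -18/5]
R5 ← R5 − (44/25)·R4: [0, 0, 0, 0, 874/25, -266/25]
Echelon form has 5 nonzero rows, so rank(B) = 5.
The rank gives the maximum number of linearly independent rows: 5.

5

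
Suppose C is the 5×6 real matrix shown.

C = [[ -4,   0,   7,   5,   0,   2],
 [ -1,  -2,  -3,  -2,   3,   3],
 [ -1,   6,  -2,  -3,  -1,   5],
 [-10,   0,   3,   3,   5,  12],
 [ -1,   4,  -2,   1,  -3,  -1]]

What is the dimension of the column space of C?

Row reduce to echelon form.
R2 ← R2 − (1/4)·R1: [0, -2, -19/4, -13/4, 3, 5/2]
R3 ← R3 − (1/4)·R1: [0, 6, -15/4, -17/4, -1, 9/2]
R4 ← R4 − (5/2)·R1: [0, 0, -29/2, -19/2, 5, 7]
R5 ← R5 − (1/4)·R1: [0, 4, -15/4, -1/4, -3, -3/2]
R3 ← R3 + (3)·R2: [0, 0, -18, -14, 8, 12]
R5 ← R5 + (2)·R2: [0, 0, -53/4, -27/4, 3, 7/2]
R4 ← R4 − (29/36)·R3: [0, 0, 0, 16/9, -13/9, -8/3]
R5 ← R5 − (53/72)·R3: [0, 0, 0, 32/9, -26/9, -16/3]
R5 ← R5 − (2)·R4: [0, 0, 0, 0, 0, 0]
Echelon form has 4 nonzero rows, so rank(C) = 4.
The column space has dimension equal to the rank: 4.

4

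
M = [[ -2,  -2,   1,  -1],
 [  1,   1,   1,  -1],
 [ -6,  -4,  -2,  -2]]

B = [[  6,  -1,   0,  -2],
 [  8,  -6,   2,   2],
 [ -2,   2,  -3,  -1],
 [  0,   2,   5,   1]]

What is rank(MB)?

First compute MB:
[[-30,  14, -12,  -2],
 [ 12,  -7,  -6,  -2],
 [-64,  22, -12,   4]]
Now row reduce the product.
R2 ← R2 + (2/5)·R1: [0, -7/5, -54/5, -14/5]
R3 ← R3 − (32/15)·R1: [0, -118/15, 68/5, 124/15]
R3 ← R3 − (118/21)·R2: [0, 0, 520/7, 24]
3 nonzero rows, so rank(MB) = 3.

3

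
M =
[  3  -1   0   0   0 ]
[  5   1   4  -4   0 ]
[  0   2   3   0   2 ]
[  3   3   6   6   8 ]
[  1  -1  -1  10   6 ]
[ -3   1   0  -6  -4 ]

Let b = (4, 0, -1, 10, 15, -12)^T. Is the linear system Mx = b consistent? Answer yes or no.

yes

Row reduce the augmented matrix [M | b].
R2 ← R2 − (5/3)·R1: [0, 8/3, 4, -4, 0, -20/3]
R4 ← R4 − R1: [0, 4, 6, 6, 8, 6]
R5 ← R5 − (1/3)·R1: [0, -2/3, -1, 10, 6, 41/3]
R6 ← R6 + R1: [0, 0, 0, -6, -4, -8]
R3 ← R3 − (3/4)·R2: [0, 0, 0, 3, 2, 4]
R4 ← R4 − (3/2)·R2: [0, 0, 0, 12, 8, 16]
R5 ← R5 + (1/4)·R2: [0, 0, 0, 9, 6, 12]
R4 ← R4 − (4)·R3: [0, 0, 0, 0, 0, 0]
R5 ← R5 − (3)·R3: [0, 0, 0, 0, 0, 0]
R6 ← R6 + (2)·R3: [0, 0, 0, 0, 0, 0]
The echelon form has 3 nonzero rows, and every pivot lies in the first 5 columns, so rank(M) = rank([M|b]) = 3.
The system is consistent.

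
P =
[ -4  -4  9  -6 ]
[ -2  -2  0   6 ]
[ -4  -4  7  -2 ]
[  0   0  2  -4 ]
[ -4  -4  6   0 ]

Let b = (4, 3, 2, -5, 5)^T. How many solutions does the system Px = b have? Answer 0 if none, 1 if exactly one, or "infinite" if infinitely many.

Row reduce the augmented matrix [P | b].
R2 ← R2 − (1/2)·R1: [0, 0, -9/2, 9, 1]
R3 ← R3 − R1: [0, 0, -2, 4, -2]
R5 ← R5 − R1: [0, 0, -3, 6, 1]
R3 ← R3 − (4/9)·R2: [0, 0, 0, 0, -22/9]
R4 ← R4 + (4/9)·R2: [0, 0, 0, 0, -41/9]
R5 ← R5 − (2/3)·R2: [0, 0, 0, 0, 1/3]
R4 ← R4 − (41/22)·R3: [0, 0, 0, 0, 0]
R5 ← R5 + (3/22)·R3: [0, 0, 0, 0, 0]
The echelon form has 3 nonzero rows; the last pivot sits in the augmented column, so rank(P) = 2 but rank([P|b]) = 3.
Since the ranks differ, the system is inconsistent.
It has no solutions.

0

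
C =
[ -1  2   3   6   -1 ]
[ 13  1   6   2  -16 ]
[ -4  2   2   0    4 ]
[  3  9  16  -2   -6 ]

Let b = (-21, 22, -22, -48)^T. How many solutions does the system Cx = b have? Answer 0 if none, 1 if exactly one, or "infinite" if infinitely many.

Row reduce the augmented matrix [C | b].
R2 ← R2 + (13)·R1: [0, 27, 45, 80, -29, -251]
R3 ← R3 − (4)·R1: [0, -6, -10, -24, 8, 62]
R4 ← R4 + (3)·R1: [0, 15, 25, 16, -9, -111]
R3 ← R3 + (2/9)·R2: [0, 0, 0, -56/9, 14/9, 56/9]
R4 ← R4 − (5/9)·R2: [0, 0, 0, -256/9, 64/9, 256/9]
R4 ← R4 − (32/7)·R3: [0, 0, 0, 0, 0, 0]
The echelon form has 3 nonzero rows, and every pivot lies in the first 5 columns, so rank(C) = rank([C|b]) = 3.
The system is consistent.
rank = 3 < 5 unknowns, so there are infinitely many solutions.

infinite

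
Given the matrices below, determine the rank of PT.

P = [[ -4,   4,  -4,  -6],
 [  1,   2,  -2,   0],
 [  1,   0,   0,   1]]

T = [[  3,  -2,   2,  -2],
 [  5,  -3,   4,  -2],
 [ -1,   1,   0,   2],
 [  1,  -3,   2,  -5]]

2

First compute PT:
[[  6,  10,  -4,  22],
 [ 15, -10,  10, -10],
 [  4,  -5,   4,  -7]]
Now row reduce the product.
R2 ← R2 − (5/2)·R1: [0, -35, 20, -65]
R3 ← R3 − (2/3)·R1: [0, -35/3, 20/3, -65/3]
R3 ← R3 − (1/3)·R2: [0, 0, 0, 0]
2 nonzero rows, so rank(PT) = 2.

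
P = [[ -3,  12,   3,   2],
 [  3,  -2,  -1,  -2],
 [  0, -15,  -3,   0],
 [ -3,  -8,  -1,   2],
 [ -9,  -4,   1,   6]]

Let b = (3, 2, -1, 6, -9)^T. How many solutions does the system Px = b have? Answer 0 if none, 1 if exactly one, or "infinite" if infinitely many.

0

Row reduce the augmented matrix [P | b].
R2 ← R2 + R1: [0, 10, 2, 0, 5]
R4 ← R4 − R1: [0, -20, -4, 0, 3]
R5 ← R5 − (3)·R1: [0, -40, -8, 0, -18]
R3 ← R3 + (3/2)·R2: [0, 0, 0, 0, 13/2]
R4 ← R4 + (2)·R2: [0, 0, 0, 0, 13]
R5 ← R5 + (4)·R2: [0, 0, 0, 0, 2]
R4 ← R4 − (2)·R3: [0, 0, 0, 0, 0]
R5 ← R5 − (4/13)·R3: [0, 0, 0, 0, 0]
The echelon form has 3 nonzero rows; the last pivot sits in the augmented column, so rank(P) = 2 but rank([P|b]) = 3.
Since the ranks differ, the system is inconsistent.
It has no solutions.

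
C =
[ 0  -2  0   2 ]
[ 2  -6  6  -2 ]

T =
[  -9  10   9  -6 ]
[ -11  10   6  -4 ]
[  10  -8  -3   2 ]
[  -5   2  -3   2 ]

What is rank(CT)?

First compute CT:
[[ 12, -16, -18,  12],
 [118, -92, -30,  20]]
Now row reduce the product.
R2 ← R2 − (59/6)·R1: [0, 196/3, 147, -98]
2 nonzero rows, so rank(CT) = 2.

2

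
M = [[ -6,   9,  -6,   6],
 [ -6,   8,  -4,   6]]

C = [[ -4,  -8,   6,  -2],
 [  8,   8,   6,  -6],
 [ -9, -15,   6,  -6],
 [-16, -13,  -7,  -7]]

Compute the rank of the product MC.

2

First compute MC:
[[ 54, 132, -60, -48],
 [ 28,  94, -54, -54]]
Now row reduce the product.
R2 ← R2 − (14/27)·R1: [0, 230/9, -206/9, -262/9]
2 nonzero rows, so rank(MC) = 2.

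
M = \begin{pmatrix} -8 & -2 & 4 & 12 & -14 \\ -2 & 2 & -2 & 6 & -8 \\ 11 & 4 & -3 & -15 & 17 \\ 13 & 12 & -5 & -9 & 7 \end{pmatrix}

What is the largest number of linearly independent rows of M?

3

Row reduce to echelon form.
R2 ← R2 − (1/4)·R1: [0, 5/2, -3, 3, -9/2]
R3 ← R3 + (11/8)·R1: [0, 5/4, 5/2, 3/2, -9/4]
R4 ← R4 + (13/8)·R1: [0, 35/4, 3/2, 21/2, -63/4]
R3 ← R3 − (1/2)·R2: [0, 0, 4, 0, 0]
R4 ← R4 − (7/2)·R2: [0, 0, 12, 0, 0]
R4 ← R4 − (3)·R3: [0, 0, 0, 0, 0]
Echelon form has 3 nonzero rows, so rank(M) = 3.
The rank gives the maximum number of linearly independent rows: 3.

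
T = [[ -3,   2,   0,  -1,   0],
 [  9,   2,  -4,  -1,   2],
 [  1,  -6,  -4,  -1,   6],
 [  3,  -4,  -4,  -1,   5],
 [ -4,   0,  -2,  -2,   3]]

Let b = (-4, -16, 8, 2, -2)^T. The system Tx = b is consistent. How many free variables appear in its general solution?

2

Row reduce the augmented matrix [T | b].
R2 ← R2 + (3)·R1: [0, 8, -4, -4, 2, -28]
R3 ← R3 + (1/3)·R1: [0, -16/3, -4, -4/3, 6, 20/3]
R4 ← R4 + R1: [0, -2, -4, -2, 5, -2]
R5 ← R5 − (4/3)·R1: [0, -8/3, -2, -2/3, 3, 10/3]
R3 ← R3 + (2/3)·R2: [0, 0, -20/3, -4, 22/3, -12]
R4 ← R4 + (1/4)·R2: [0, 0, -5, -3, 11/2, -9]
R5 ← R5 + (1/3)·R2: [0, 0, -10/3, -2, 11/3, -6]
R4 ← R4 − (3/4)·R3: [0, 0, 0, 0, 0, 0]
R5 ← R5 − (1/2)·R3: [0, 0, 0, 0, 0, 0]
The echelon form has 3 nonzero rows, and every pivot lies in the first 5 columns, so rank(T) = rank([T|b]) = 3.
The system is consistent.
Free variables = (unknowns) − (rank) = 5 − 3 = 2.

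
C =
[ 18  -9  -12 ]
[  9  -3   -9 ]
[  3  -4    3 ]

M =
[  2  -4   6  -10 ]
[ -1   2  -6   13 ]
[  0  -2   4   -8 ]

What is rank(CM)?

2

First compute CM:
[[ 45, -66, 114, -201],
 [ 21, -24,  36, -57],
 [ 10, -26,  54, -106]]
Now row reduce the product.
R2 ← R2 − (7/15)·R1: [0, 34/5, -86/5, 184/5]
R3 ← R3 − (2/9)·R1: [0, -34/3, 86/3, -184/3]
R3 ← R3 + (5/3)·R2: [0, 0, 0, 0]
2 nonzero rows, so rank(CM) = 2.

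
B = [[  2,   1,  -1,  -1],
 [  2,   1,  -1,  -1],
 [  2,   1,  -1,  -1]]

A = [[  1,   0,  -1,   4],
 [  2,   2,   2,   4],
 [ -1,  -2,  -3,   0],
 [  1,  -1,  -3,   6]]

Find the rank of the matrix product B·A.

First compute BA:
[[  4,   5,   6,   6],
 [  4,   5,   6,   6],
 [  4,   5,   6,   6]]
Now row reduce the product.
R2 ← R2 − R1: [0, 0, 0, 0]
R3 ← R3 − R1: [0, 0, 0, 0]
1 nonzero row, so rank(BA) = 1.

1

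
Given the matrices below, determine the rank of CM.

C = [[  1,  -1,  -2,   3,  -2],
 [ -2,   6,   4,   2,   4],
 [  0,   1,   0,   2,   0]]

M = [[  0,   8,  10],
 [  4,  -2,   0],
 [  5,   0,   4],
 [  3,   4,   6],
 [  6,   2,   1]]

2

First compute CM:
[[-17,  18,  18],
 [ 74, -12,  12],
 [ 10,   6,  12]]
Now row reduce the product.
R2 ← R2 + (74/17)·R1: [0, 1128/17, 1536/17]
R3 ← R3 + (10/17)·R1: [0, 282/17, 384/17]
R3 ← R3 − (1/4)·R2: [0, 0, 0]
2 nonzero rows, so rank(CM) = 2.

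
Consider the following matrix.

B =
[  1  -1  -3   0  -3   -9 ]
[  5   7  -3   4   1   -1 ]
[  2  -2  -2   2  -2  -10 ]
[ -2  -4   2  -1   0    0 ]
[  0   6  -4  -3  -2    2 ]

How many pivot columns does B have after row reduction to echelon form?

Row reduce to echelon form.
R2 ← R2 − (5)·R1: [0, 12, 12, 4, 16, 44]
R3 ← R3 − (2)·R1: [0, 0, 4, 2, 4, 8]
R4 ← R4 + (2)·R1: [0, -6, -4, -1, -6, -18]
R4 ← R4 + (1/2)·R2: [0, 0, 2, 1, 2, 4]
R5 ← R5 − (1/2)·R2: [0, 0, -10, -5, -10, -20]
R4 ← R4 − (1/2)·R3: [0, 0, 0, 0, 0, 0]
R5 ← R5 + (5/2)·R3: [0, 0, 0, 0, 0, 0]
Echelon form has 3 nonzero rows, so rank(B) = 3.
Each nonzero row contributes one pivot column: 3 pivot columns.

3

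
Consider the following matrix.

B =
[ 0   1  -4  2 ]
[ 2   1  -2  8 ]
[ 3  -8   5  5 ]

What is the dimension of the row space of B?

3

Row reduce to echelon form.
Swap R1 ↔ R2
R3 ← R3 − (3/2)·R1: [0, -19/2, 8, -7]
R3 ← R3 + (19/2)·R2: [0, 0, -30, 12]
Echelon form has 3 nonzero rows, so rank(B) = 3.
The row space has dimension equal to the rank: 3.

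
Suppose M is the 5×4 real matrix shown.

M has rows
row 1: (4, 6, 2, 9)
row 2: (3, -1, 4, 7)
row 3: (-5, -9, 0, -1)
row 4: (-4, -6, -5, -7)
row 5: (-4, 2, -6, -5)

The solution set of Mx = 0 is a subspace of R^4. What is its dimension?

0

Row reduce to echelon form.
R2 ← R2 − (3/4)·R1: [0, -11/2, 5/2, 1/4]
R3 ← R3 + (5/4)·R1: [0, -3/2, 5/2, 41/4]
R4 ← R4 + R1: [0, 0, -3, 2]
R5 ← R5 + R1: [0, 8, -4, 4]
R3 ← R3 − (3/11)·R2: [0, 0, 20/11, 112/11]
R5 ← R5 + (16/11)·R2: [0, 0, -4/11, 48/11]
R4 ← R4 + (33/20)·R3: [0, 0, 0, 94/5]
R5 ← R5 + (1/5)·R3: [0, 0, 0, 32/5]
R5 ← R5 − (16/47)·R4: [0, 0, 0, 0]
4 nonzero rows, so rank(M) = 4.
M has 4 columns; by rank–nullity, nullity = 4 − 4 = 0.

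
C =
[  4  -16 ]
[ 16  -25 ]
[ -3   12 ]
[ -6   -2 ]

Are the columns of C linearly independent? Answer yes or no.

Row reduce C to echelon form.
R2 ← R2 − (4)·R1: [0, 39]
R3 ← R3 + (3/4)·R1: [0, 0]
R4 ← R4 + (3/2)·R1: [0, -26]
R4 ← R4 + (2/3)·R2: [0, 0]
2 pivots among 2 columns.
Every column is a pivot column, so the columns are linearly independent.

yes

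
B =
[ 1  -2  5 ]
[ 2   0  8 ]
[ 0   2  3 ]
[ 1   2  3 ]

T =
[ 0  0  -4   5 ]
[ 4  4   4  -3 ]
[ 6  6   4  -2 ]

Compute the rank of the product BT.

First compute BT:
[[ 22,  22,   8,   1],
 [ 48,  48,  24,  -6],
 [ 26,  26,  20, -12],
 [ 26,  26,  16,  -7]]
Now row reduce the product.
R2 ← R2 − (24/11)·R1: [0, 0, 72/11, -90/11]
R3 ← R3 − (13/11)·R1: [0, 0, 116/11, -145/11]
R4 ← R4 − (13/11)·R1: [0, 0, 72/11, -90/11]
R3 ← R3 − (29/18)·R2: [0, 0, 0, 0]
R4 ← R4 − R2: [0, 0, 0, 0]
2 nonzero rows, so rank(BT) = 2.

2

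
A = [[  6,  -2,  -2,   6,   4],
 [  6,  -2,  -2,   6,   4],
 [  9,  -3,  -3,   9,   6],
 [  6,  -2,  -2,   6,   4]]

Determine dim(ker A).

Row reduce to echelon form.
R2 ← R2 − R1: [0, 0, 0, 0, 0]
R3 ← R3 − (3/2)·R1: [0, 0, 0, 0, 0]
R4 ← R4 − R1: [0, 0, 0, 0, 0]
1 nonzero row, so rank(A) = 1.
A has 5 columns; by rank–nullity, nullity = 5 − 1 = 4.

4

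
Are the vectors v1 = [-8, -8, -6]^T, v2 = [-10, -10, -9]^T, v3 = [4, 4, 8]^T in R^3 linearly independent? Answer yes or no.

Form the matrix with these vectors as rows and row reduce.
R2 ← R2 − (5/4)·R1: [0, 0, -3/2]
R3 ← R3 + (1/2)·R1: [0, 0, 5]
R3 ← R3 + (10/3)·R2: [0, 0, 0]
2 nonzero rows, so the 3 vectors span a space of dimension 2.
Since 2 < 3, the vectors are linearly dependent.

no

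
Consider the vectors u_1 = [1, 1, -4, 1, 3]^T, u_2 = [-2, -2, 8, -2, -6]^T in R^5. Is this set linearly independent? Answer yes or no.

Form the matrix with these vectors as rows and row reduce.
R2 ← R2 + (2)·R1: [0, 0, 0, 0, 0]
1 nonzero row, so the 2 vectors span a space of dimension 1.
Since 1 < 2, the vectors are linearly dependent.

no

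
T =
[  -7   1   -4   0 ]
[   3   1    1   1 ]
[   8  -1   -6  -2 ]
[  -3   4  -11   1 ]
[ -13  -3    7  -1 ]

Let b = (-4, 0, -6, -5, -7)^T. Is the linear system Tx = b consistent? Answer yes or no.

no

Row reduce the augmented matrix [T | b].
R2 ← R2 + (3/7)·R1: [0, 10/7, -5/7, 1, -12/7]
R3 ← R3 + (8/7)·R1: [0, 1/7, -74/7, -2, -74/7]
R4 ← R4 − (3/7)·R1: [0, 25/7, -65/7, 1, -23/7]
R5 ← R5 − (13/7)·R1: [0, -34/7, 101/7, -1, 3/7]
R3 ← R3 − (1/10)·R2: [0, 0, -21/2, -21/10, -52/5]
R4 ← R4 − (5/2)·R2: [0, 0, -15/2, -3/2, 1]
R5 ← R5 + (17/5)·R2: [0, 0, 12, 12/5, -27/5]
R4 ← R4 − (5/7)·R3: [0, 0, 0, 0, 59/7]
R5 ← R5 + (8/7)·R3: [0, 0, 0, 0, -121/7]
R5 ← R5 + (121/59)·R4: [0, 0, 0, 0, 0]
The echelon form has 4 nonzero rows; the last pivot sits in the augmented column, so rank(T) = 3 but rank([T|b]) = 4.
Since the ranks differ, the system is inconsistent.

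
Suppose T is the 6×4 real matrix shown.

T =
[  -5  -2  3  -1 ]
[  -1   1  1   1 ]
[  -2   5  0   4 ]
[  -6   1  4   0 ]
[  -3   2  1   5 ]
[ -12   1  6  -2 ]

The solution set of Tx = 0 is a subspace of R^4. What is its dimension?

0

Row reduce to echelon form.
R2 ← R2 − (1/5)·R1: [0, 7/5, 2/5, 6/5]
R3 ← R3 − (2/5)·R1: [0, 29/5, -6/5, 22/5]
R4 ← R4 − (6/5)·R1: [0, 17/5, 2/5, 6/5]
R5 ← R5 − (3/5)·R1: [0, 16/5, -4/5, 28/5]
R6 ← R6 − (12/5)·R1: [0, 29/5, -6/5, 2/5]
R3 ← R3 − (29/7)·R2: [0, 0, -20/7, -4/7]
R4 ← R4 − (17/7)·R2: [0, 0, -4/7, -12/7]
R5 ← R5 − (16/7)·R2: [0, 0, -12/7, 20/7]
R6 ← R6 − (29/7)·R2: [0, 0, -20/7, -32/7]
R4 ← R4 − (1/5)·R3: [0, 0, 0, -8/5]
R5 ← R5 − (3/5)·R3: [0, 0, 0, 16/5]
R6 ← R6 − R3: [0, 0, 0, -4]
R5 ← R5 + (2)·R4: [0, 0, 0, 0]
R6 ← R6 − (5/2)·R4: [0, 0, 0, 0]
4 nonzero rows, so rank(T) = 4.
T has 4 columns; by rank–nullity, nullity = 4 − 4 = 0.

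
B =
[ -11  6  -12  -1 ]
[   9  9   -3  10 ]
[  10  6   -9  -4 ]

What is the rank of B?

Row reduce to echelon form.
R2 ← R2 + (9/11)·R1: [0, 153/11, -141/11, 101/11]
R3 ← R3 + (10/11)·R1: [0, 126/11, -219/11, -54/11]
R3 ← R3 − (14/17)·R2: [0, 0, -159/17, -212/17]
Echelon form has 3 nonzero rows, so rank(B) = 3.

3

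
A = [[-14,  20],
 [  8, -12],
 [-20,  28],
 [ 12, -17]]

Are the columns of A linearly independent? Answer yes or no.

yes

Row reduce A to echelon form.
R2 ← R2 + (4/7)·R1: [0, -4/7]
R3 ← R3 − (10/7)·R1: [0, -4/7]
R4 ← R4 + (6/7)·R1: [0, 1/7]
R3 ← R3 − R2: [0, 0]
R4 ← R4 + (1/4)·R2: [0, 0]
2 pivots among 2 columns.
Every column is a pivot column, so the columns are linearly independent.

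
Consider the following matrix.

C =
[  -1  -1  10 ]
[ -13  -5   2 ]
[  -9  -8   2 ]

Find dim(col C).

Row reduce to echelon form.
R2 ← R2 − (13)·R1: [0, 8, -128]
R3 ← R3 − (9)·R1: [0, 1, -88]
R3 ← R3 − (1/8)·R2: [0, 0, -72]
Echelon form has 3 nonzero rows, so rank(C) = 3.
The column space has dimension equal to the rank: 3.

3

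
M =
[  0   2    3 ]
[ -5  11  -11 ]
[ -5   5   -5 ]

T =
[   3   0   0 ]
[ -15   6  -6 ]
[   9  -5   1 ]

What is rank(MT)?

First compute MT:
[[ -3,  -3,  -9],
 [-279, 121, -77],
 [-135,  55, -35]]
Now row reduce the product.
R2 ← R2 − (93)·R1: [0, 400, 760]
R3 ← R3 − (45)·R1: [0, 190, 370]
R3 ← R3 − (19/40)·R2: [0, 0, 9]
3 nonzero rows, so rank(MT) = 3.

3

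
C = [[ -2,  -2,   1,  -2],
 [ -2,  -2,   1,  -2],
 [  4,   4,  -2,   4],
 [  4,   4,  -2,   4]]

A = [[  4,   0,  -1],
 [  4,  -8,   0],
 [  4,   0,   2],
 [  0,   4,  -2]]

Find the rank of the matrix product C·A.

First compute CA:
[[-12,   8,   8],
 [-12,   8,   8],
 [ 24, -16, -16],
 [ 24, -16, -16]]
Now row reduce the product.
R2 ← R2 − R1: [0, 0, 0]
R3 ← R3 + (2)·R1: [0, 0, 0]
R4 ← R4 + (2)·R1: [0, 0, 0]
1 nonzero row, so rank(CA) = 1.

1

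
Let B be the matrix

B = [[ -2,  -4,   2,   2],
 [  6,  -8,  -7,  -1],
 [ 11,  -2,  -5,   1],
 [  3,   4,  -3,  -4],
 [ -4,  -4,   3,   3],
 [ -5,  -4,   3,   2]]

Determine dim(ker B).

Row reduce to echelon form.
R2 ← R2 + (3)·R1: [0, -20, -1, 5]
R3 ← R3 + (11/2)·R1: [0, -24, 6, 12]
R4 ← R4 + (3/2)·R1: [0, -2, 0, -1]
R5 ← R5 − (2)·R1: [0, 4, -1, -1]
R6 ← R6 − (5/2)·R1: [0, 6, -2, -3]
R3 ← R3 − (6/5)·R2: [0, 0, 36/5, 6]
R4 ← R4 − (1/10)·R2: [0, 0, 1/10, -3/2]
R5 ← R5 + (1/5)·R2: [0, 0, -6/5, 0]
R6 ← R6 + (3/10)·R2: [0, 0, -23/10, -3/2]
R4 ← R4 − (1/72)·R3: [0, 0, 0, -19/12]
R5 ← R5 + (1/6)·R3: [0, 0, 0, 1]
R6 ← R6 + (23/72)·R3: [0, 0, 0, 5/12]
R5 ← R5 + (12/19)·R4: [0, 0, 0, 0]
R6 ← R6 + (5/19)·R4: [0, 0, 0, 0]
4 nonzero rows, so rank(B) = 4.
B has 4 columns; by rank–nullity, nullity = 4 − 4 = 0.

0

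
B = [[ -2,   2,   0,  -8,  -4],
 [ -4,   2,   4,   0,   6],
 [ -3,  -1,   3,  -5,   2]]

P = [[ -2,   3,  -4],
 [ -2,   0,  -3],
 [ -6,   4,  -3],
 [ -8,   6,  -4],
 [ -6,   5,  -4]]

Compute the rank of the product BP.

First compute BP:
[[ 88, -74,  50],
 [-56,  34, -26],
 [ 18, -17,  18]]
Now row reduce the product.
R2 ← R2 + (7/11)·R1: [0, -144/11, 64/11]
R3 ← R3 − (9/44)·R1: [0, -41/22, 171/22]
R3 ← R3 − (41/288)·R2: [0, 0, 125/18]
3 nonzero rows, so rank(BP) = 3.

3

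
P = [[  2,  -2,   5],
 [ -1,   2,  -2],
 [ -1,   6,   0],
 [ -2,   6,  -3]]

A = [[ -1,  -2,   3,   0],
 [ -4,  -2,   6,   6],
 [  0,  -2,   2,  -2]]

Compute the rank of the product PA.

First compute PA:
[[  6, -10,   4, -22],
 [ -7,   2,   5,  16],
 [-23, -10,  33,  36],
 [-22,  -2,  24,  42]]
Now row reduce the product.
R2 ← R2 + (7/6)·R1: [0, -29/3, 29/3, -29/3]
R3 ← R3 + (23/6)·R1: [0, -145/3, 145/3, -145/3]
R4 ← R4 + (11/3)·R1: [0, -116/3, 116/3, -116/3]
R3 ← R3 − (5)·R2: [0, 0, 0, 0]
R4 ← R4 − (4)·R2: [0, 0, 0, 0]
2 nonzero rows, so rank(PA) = 2.

2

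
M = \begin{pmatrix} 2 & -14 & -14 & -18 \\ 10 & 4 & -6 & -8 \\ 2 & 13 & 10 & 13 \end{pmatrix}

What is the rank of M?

Row reduce to echelon form.
R2 ← R2 − (5)·R1: [0, 74, 64, 82]
R3 ← R3 − R1: [0, 27, 24, 31]
R3 ← R3 − (27/74)·R2: [0, 0, 24/37, 40/37]
Echelon form has 3 nonzero rows, so rank(M) = 3.

3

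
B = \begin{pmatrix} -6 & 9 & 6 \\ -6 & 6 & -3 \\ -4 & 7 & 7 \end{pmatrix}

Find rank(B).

2

Row reduce to echelon form.
R2 ← R2 − R1: [0, -3, -9]
R3 ← R3 − (2/3)·R1: [0, 1, 3]
R3 ← R3 + (1/3)·R2: [0, 0, 0]
Echelon form has 2 nonzero rows, so rank(B) = 2.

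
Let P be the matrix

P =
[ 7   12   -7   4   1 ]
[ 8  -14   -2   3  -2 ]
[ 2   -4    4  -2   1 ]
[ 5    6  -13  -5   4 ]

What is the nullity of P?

1

Row reduce to echelon form.
R2 ← R2 − (8/7)·R1: [0, -194/7, 6, -11/7, -22/7]
R3 ← R3 − (2/7)·R1: [0, -52/7, 6, -22/7, 5/7]
R4 ← R4 − (5/7)·R1: [0, -18/7, -8, -55/7, 23/7]
R3 ← R3 − (26/97)·R2: [0, 0, 426/97, -264/97, 151/97]
R4 ← R4 − (9/97)·R2: [0, 0, -830/97, -748/97, 347/97]
R4 ← R4 + (415/213)·R3: [0, 0, 0, -924/71, 1408/213]
4 nonzero rows, so rank(P) = 4.
P has 5 columns; by rank–nullity, nullity = 5 − 4 = 1.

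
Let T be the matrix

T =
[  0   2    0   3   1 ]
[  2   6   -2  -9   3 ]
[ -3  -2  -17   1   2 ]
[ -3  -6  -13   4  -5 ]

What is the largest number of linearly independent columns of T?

Row reduce to echelon form.
Swap R1 ↔ R2
R3 ← R3 + (3/2)·R1: [0, 7, -20, -25/2, 13/2]
R4 ← R4 + (3/2)·R1: [0, 3, -16, -19/2, -1/2]
R3 ← R3 − (7/2)·R2: [0, 0, -20, -23, 3]
R4 ← R4 − (3/2)·R2: [0, 0, -16, -14, -2]
R4 ← R4 − (4/5)·R3: [0, 0, 0, 22/5, -22/5]
Echelon form has 4 nonzero rows, so rank(T) = 4.
The rank gives the maximum number of linearly independent columns: 4.

4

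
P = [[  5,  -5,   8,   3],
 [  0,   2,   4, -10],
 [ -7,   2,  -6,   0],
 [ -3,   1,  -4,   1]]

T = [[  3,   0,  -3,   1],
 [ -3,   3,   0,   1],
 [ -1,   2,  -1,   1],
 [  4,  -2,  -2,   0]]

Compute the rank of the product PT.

First compute PT:
[[ 34,  -5, -29,   8],
 [-50,  34,  16,   6],
 [-21,  -6,  27, -11],
 [ -4,  -7,  11,  -6]]
Now row reduce the product.
R2 ← R2 + (25/17)·R1: [0, 453/17, -453/17, 302/17]
R3 ← R3 + (21/34)·R1: [0, -309/34, 309/34, -103/17]
R4 ← R4 + (2/17)·R1: [0, -129/17, 129/17, -86/17]
R3 ← R3 + (103/302)·R2: [0, 0, 0, 0]
R4 ← R4 + (43/151)·R2: [0, 0, 0, 0]
2 nonzero rows, so rank(PT) = 2.

2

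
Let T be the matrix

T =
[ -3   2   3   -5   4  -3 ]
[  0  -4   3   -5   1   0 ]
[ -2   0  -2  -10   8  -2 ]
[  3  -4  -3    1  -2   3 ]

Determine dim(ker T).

3

Row reduce to echelon form.
R3 ← R3 − (2/3)·R1: [0, -4/3, -4, -20/3, 16/3, 0]
R4 ← R4 + R1: [0, -2, 0, -4, 2, 0]
R3 ← R3 − (1/3)·R2: [0, 0, -5, -5, 5, 0]
R4 ← R4 − (1/2)·R2: [0, 0, -3/2, -3/2, 3/2, 0]
R4 ← R4 − (3/10)·R3: [0, 0, 0, 0, 0, 0]
3 nonzero rows, so rank(T) = 3.
T has 6 columns; by rank–nullity, nullity = 6 − 3 = 3.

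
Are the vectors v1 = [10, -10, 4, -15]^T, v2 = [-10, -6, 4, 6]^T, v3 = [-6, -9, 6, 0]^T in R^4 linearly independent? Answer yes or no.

yes

Form the matrix with these vectors as rows and row reduce.
R2 ← R2 + R1: [0, -16, 8, -9]
R3 ← R3 + (3/5)·R1: [0, -15, 42/5, -9]
R3 ← R3 − (15/16)·R2: [0, 0, 9/10, -9/16]
3 nonzero rows, so the 3 vectors span a space of dimension 3.
Since 3 = 3, the vectors are linearly independent.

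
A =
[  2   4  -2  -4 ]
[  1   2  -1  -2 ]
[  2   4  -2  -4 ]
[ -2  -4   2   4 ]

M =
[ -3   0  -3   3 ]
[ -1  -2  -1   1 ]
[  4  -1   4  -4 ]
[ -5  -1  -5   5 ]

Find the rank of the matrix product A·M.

1

First compute AM:
[[  2,  -2,   2,  -2],
 [  1,  -1,   1,  -1],
 [  2,  -2,   2,  -2],
 [ -2,   2,  -2,   2]]
Now row reduce the product.
R2 ← R2 − (1/2)·R1: [0, 0, 0, 0]
R3 ← R3 − R1: [0, 0, 0, 0]
R4 ← R4 + R1: [0, 0, 0, 0]
1 nonzero row, so rank(AM) = 1.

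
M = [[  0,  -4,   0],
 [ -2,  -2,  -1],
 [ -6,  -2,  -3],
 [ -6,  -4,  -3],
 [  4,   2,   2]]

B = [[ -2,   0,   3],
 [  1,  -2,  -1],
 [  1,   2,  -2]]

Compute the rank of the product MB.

2

First compute MB:
[[ -4,   8,   4],
 [  1,   2,  -2],
 [  7,  -2, -10],
 [  5,   2,  -8],
 [ -4,   0,   6]]
Now row reduce the product.
R2 ← R2 + (1/4)·R1: [0, 4, -1]
R3 ← R3 + (7/4)·R1: [0, 12, -3]
R4 ← R4 + (5/4)·R1: [0, 12, -3]
R5 ← R5 − R1: [0, -8, 2]
R3 ← R3 − (3)·R2: [0, 0, 0]
R4 ← R4 − (3)·R2: [0, 0, 0]
R5 ← R5 + (2)·R2: [0, 0, 0]
2 nonzero rows, so rank(MB) = 2.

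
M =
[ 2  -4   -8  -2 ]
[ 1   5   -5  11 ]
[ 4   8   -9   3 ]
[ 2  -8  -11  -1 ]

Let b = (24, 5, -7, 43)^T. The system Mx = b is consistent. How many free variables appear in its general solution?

1

Row reduce the augmented matrix [M | b].
R2 ← R2 − (1/2)·R1: [0, 7, -1, 12, -7]
R3 ← R3 − (2)·R1: [0, 16, 7, 7, -55]
R4 ← R4 − R1: [0, -4, -3, 1, 19]
R3 ← R3 − (16/7)·R2: [0, 0, 65/7, -143/7, -39]
R4 ← R4 + (4/7)·R2: [0, 0, -25/7, 55/7, 15]
R4 ← R4 + (5/13)·R3: [0, 0, 0, 0, 0]
The echelon form has 3 nonzero rows, and every pivot lies in the first 4 columns, so rank(M) = rank([M|b]) = 3.
The system is consistent.
Free variables = (unknowns) − (rank) = 4 − 3 = 1.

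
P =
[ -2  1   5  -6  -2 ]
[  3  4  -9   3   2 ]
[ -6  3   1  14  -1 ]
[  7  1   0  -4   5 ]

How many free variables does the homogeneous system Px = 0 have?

Row reduce to echelon form.
R2 ← R2 + (3/2)·R1: [0, 11/2, -3/2, -6, -1]
R3 ← R3 − (3)·R1: [0, 0, -14, 32, 5]
R4 ← R4 + (7/2)·R1: [0, 9/2, 35/2, -25, -2]
R4 ← R4 − (9/11)·R2: [0, 0, 206/11, -221/11, -13/11]
R4 ← R4 + (103/77)·R3: [0, 0, 0, 159/7, 424/77]
4 nonzero rows, so rank(P) = 4.
P has 5 columns; by rank–nullity, nullity = 5 − 4 = 1.

1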